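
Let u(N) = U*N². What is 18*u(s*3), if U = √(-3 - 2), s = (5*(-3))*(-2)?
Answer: 145800*I*√5 ≈ 3.2602e+5*I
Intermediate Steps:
s = 30 (s = -15*(-2) = 30)
U = I*√5 (U = √(-5) = I*√5 ≈ 2.2361*I)
u(N) = I*√5*N² (u(N) = (I*√5)*N² = I*√5*N²)
18*u(s*3) = 18*(I*√5*(30*3)²) = 18*(I*√5*90²) = 18*(I*√5*8100) = 18*(8100*I*√5) = 145800*I*√5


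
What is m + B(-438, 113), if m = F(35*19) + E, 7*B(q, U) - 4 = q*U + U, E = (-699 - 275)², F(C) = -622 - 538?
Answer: 6583235/7 ≈ 9.4046e+5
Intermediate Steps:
F(C) = -1160
E = 948676 (E = (-974)² = 948676)
B(q, U) = 4/7 + U/7 + U*q/7 (B(q, U) = 4/7 + (q*U + U)/7 = 4/7 + (U*q + U)/7 = 4/7 + (U + U*q)/7 = 4/7 + (U/7 + U*q/7) = 4/7 + U/7 + U*q/7)
m = 947516 (m = -1160 + 948676 = 947516)
m + B(-438, 113) = 947516 + (4/7 + (⅐)*113 + (⅐)*113*(-438)) = 947516 + (4/7 + 113/7 - 49494/7) = 947516 - 49377/7 = 6583235/7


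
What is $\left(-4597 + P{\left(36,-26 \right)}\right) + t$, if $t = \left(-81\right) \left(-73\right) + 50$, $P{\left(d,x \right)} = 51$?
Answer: $1417$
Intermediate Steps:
$t = 5963$ ($t = 5913 + 50 = 5963$)
$\left(-4597 + P{\left(36,-26 \right)}\right) + t = \left(-4597 + 51\right) + 5963 = -4546 + 5963 = 1417$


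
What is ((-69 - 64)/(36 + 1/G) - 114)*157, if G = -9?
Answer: -314157/17 ≈ -18480.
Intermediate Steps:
((-69 - 64)/(36 + 1/G) - 114)*157 = ((-69 - 64)/(36 + 1/(-9)) - 114)*157 = (-133/(36 - ⅑) - 114)*157 = (-133/323/9 - 114)*157 = (-133*9/323 - 114)*157 = (-63/17 - 114)*157 = -2001/17*157 = -314157/17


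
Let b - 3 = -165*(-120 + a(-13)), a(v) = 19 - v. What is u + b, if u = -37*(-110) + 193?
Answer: 18786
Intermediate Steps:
u = 4263 (u = 4070 + 193 = 4263)
b = 14523 (b = 3 - 165*(-120 + (19 - 1*(-13))) = 3 - 165*(-120 + (19 + 13)) = 3 - 165*(-120 + 32) = 3 - 165*(-88) = 3 + 14520 = 14523)
u + b = 4263 + 14523 = 18786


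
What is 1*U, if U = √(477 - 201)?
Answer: 2*√69 ≈ 16.613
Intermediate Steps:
U = 2*√69 (U = √276 = 2*√69 ≈ 16.613)
1*U = 1*(2*√69) = 2*√69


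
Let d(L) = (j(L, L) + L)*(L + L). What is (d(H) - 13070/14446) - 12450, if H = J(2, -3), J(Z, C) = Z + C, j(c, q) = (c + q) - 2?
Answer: -89860655/7223 ≈ -12441.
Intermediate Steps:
j(c, q) = -2 + c + q
J(Z, C) = C + Z
H = -1 (H = -3 + 2 = -1)
d(L) = 2*L*(-2 + 3*L) (d(L) = ((-2 + L + L) + L)*(L + L) = ((-2 + 2*L) + L)*(2*L) = (-2 + 3*L)*(2*L) = 2*L*(-2 + 3*L))
(d(H) - 13070/14446) - 12450 = (2*(-1)*(-2 + 3*(-1)) - 13070/14446) - 12450 = (2*(-1)*(-2 - 3) - 13070*1/14446) - 12450 = (2*(-1)*(-5) - 6535/7223) - 12450 = (10 - 6535/7223) - 12450 = 65695/7223 - 12450 = -89860655/7223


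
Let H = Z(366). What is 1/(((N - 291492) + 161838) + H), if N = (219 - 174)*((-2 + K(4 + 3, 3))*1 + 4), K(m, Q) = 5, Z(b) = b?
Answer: -1/128973 ≈ -7.7536e-6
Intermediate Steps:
H = 366
N = 315 (N = (219 - 174)*((-2 + 5)*1 + 4) = 45*(3*1 + 4) = 45*(3 + 4) = 45*7 = 315)
1/(((N - 291492) + 161838) + H) = 1/(((315 - 291492) + 161838) + 366) = 1/((-291177 + 161838) + 366) = 1/(-129339 + 366) = 1/(-128973) = -1/128973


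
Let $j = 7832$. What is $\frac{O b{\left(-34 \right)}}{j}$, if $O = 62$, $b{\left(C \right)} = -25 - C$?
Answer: $\frac{279}{3916} \approx 0.071246$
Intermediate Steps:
$\frac{O b{\left(-34 \right)}}{j} = \frac{62 \left(-25 - -34\right)}{7832} = 62 \left(-25 + 34\right) \frac{1}{7832} = 62 \cdot 9 \cdot \frac{1}{7832} = 558 \cdot \frac{1}{7832} = \frac{279}{3916}$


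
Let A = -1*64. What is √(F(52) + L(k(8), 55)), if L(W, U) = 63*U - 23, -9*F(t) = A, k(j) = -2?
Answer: √31042/3 ≈ 58.729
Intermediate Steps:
A = -64
F(t) = 64/9 (F(t) = -⅑*(-64) = 64/9)
L(W, U) = -23 + 63*U
√(F(52) + L(k(8), 55)) = √(64/9 + (-23 + 63*55)) = √(64/9 + (-23 + 3465)) = √(64/9 + 3442) = √(31042/9) = √31042/3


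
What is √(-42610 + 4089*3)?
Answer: I*√30343 ≈ 174.19*I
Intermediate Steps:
√(-42610 + 4089*3) = √(-42610 + 12267) = √(-30343) = I*√30343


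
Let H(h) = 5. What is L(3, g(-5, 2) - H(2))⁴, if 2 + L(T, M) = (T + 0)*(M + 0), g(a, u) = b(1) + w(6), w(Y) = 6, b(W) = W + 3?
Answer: 28561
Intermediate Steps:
b(W) = 3 + W
g(a, u) = 10 (g(a, u) = (3 + 1) + 6 = 4 + 6 = 10)
L(T, M) = -2 + M*T (L(T, M) = -2 + (T + 0)*(M + 0) = -2 + T*M = -2 + M*T)
L(3, g(-5, 2) - H(2))⁴ = (-2 + (10 - 1*5)*3)⁴ = (-2 + (10 - 5)*3)⁴ = (-2 + 5*3)⁴ = (-2 + 15)⁴ = 13⁴ = 28561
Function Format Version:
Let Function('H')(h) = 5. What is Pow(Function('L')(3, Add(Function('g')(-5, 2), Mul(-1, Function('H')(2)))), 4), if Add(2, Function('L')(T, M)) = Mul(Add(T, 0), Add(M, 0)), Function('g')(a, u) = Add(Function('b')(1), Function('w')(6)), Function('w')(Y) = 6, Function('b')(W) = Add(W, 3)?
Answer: 28561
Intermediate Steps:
Function('b')(W) = Add(3, W)
Function('g')(a, u) = 10 (Function('g')(a, u) = Add(Add(3, 1), 6) = Add(4, 6) = 10)
Function('L')(T, M) = Add(-2, Mul(M, T)) (Function('L')(T, M) = Add(-2, Mul(Add(T, 0), Add(M, 0))) = Add(-2, Mul(T, M)) = Add(-2, Mul(M, T)))
Pow(Function('L')(3, Add(Function('g')(-5, 2), Mul(-1, Function('H')(2)))), 4) = Pow(Add(-2, Mul(Add(10, Mul(-1, 5)), 3)), 4) = Pow(Add(-2, Mul(Add(10, -5), 3)), 4) = Pow(Add(-2, Mul(5, 3)), 4) = Pow(Add(-2, 15), 4) = Pow(13, 4) = 28561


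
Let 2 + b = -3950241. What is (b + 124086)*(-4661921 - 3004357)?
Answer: 29332383233646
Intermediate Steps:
b = -3950243 (b = -2 - 3950241 = -3950243)
(b + 124086)*(-4661921 - 3004357) = (-3950243 + 124086)*(-4661921 - 3004357) = -3826157*(-7666278) = 29332383233646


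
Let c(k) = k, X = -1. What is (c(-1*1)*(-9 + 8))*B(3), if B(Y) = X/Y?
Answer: -1/3 ≈ -0.33333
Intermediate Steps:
B(Y) = -1/Y
(c(-1*1)*(-9 + 8))*B(3) = ((-1*1)*(-9 + 8))*(-1/3) = (-1*(-1))*(-1*1/3) = 1*(-1/3) = -1/3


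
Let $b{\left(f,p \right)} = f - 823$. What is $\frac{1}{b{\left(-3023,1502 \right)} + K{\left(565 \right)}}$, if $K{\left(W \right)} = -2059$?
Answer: $- \frac{1}{5905} \approx -0.00016935$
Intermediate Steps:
$b{\left(f,p \right)} = -823 + f$
$\frac{1}{b{\left(-3023,1502 \right)} + K{\left(565 \right)}} = \frac{1}{\left(-823 - 3023\right) - 2059} = \frac{1}{-3846 - 2059} = \frac{1}{-5905} = - \frac{1}{5905}$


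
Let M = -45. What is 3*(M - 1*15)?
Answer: -180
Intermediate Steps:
3*(M - 1*15) = 3*(-45 - 1*15) = 3*(-45 - 15) = 3*(-60) = -180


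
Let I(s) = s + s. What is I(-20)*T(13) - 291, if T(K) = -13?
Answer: 229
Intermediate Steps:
I(s) = 2*s
I(-20)*T(13) - 291 = (2*(-20))*(-13) - 291 = -40*(-13) - 291 = 520 - 291 = 229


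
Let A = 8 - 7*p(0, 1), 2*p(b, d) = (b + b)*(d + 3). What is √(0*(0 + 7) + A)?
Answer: 2*√2 ≈ 2.8284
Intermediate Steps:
p(b, d) = b*(3 + d) (p(b, d) = ((b + b)*(d + 3))/2 = ((2*b)*(3 + d))/2 = (2*b*(3 + d))/2 = b*(3 + d))
A = 8 (A = 8 - 0*(3 + 1) = 8 - 0*4 = 8 - 7*0 = 8 + 0 = 8)
√(0*(0 + 7) + A) = √(0*(0 + 7) + 8) = √(0*7 + 8) = √(0 + 8) = √8 = 2*√2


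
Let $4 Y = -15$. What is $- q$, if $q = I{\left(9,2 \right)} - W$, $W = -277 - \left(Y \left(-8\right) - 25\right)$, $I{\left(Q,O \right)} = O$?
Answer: $-284$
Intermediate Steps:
$Y = - \frac{15}{4}$ ($Y = \frac{1}{4} \left(-15\right) = - \frac{15}{4} \approx -3.75$)
$W = -282$ ($W = -277 - \left(\left(- \frac{15}{4}\right) \left(-8\right) - 25\right) = -277 - \left(30 - 25\right) = -277 - 5 = -282$)
$q = 284$ ($q = 2 - -282 = 2 + 282 = 284$)
$- q = \left(-1\right) 284 = -284$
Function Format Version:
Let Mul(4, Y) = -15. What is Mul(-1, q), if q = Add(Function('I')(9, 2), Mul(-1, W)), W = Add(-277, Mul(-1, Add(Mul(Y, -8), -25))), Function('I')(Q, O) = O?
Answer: -284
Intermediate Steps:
Y = Rational(-15, 4) (Y = Mul(Rational(1, 4), -15) = Rational(-15, 4) ≈ -3.7500)
W = -282 (W = Add(-277, Mul(-1, Add(Mul(Rational(-15, 4), -8), -25))) = Add(-277, Mul(-1, Add(30, -25))) = Add(-277, Mul(-1, 5)) = Add(-277, -5) = -282)
q = 284 (q = Add(2, Mul(-1, -282)) = Add(2, 282) = 284)
Mul(-1, q) = Mul(-1, 284) = -284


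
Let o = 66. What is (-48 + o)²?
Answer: 324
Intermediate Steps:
(-48 + o)² = (-48 + 66)² = 18² = 324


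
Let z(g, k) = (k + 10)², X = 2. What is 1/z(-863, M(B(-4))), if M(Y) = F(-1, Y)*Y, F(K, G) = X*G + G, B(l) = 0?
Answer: 1/100 ≈ 0.010000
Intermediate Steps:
F(K, G) = 3*G (F(K, G) = 2*G + G = 3*G)
M(Y) = 3*Y² (M(Y) = (3*Y)*Y = 3*Y²)
z(g, k) = (10 + k)²
1/z(-863, M(B(-4))) = 1/((10 + 3*0²)²) = 1/((10 + 3*0)²) = 1/((10 + 0)²) = 1/(10²) = 1/100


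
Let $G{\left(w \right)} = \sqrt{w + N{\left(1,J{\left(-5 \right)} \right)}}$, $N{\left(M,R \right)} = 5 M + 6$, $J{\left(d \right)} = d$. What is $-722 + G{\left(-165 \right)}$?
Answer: $-722 + i \sqrt{154} \approx -722.0 + 12.41 i$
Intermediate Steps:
$N{\left(M,R \right)} = 6 + 5 M$
$G{\left(w \right)} = \sqrt{11 + w}$ ($G{\left(w \right)} = \sqrt{w + \left(6 + 5 \cdot 1\right)} = \sqrt{w + \left(6 + 5\right)} = \sqrt{w + 11} = \sqrt{11 + w}$)
$-722 + G{\left(-165 \right)} = -722 + \sqrt{11 - 165} = -722 + \sqrt{-154} = -722 + i \sqrt{154}$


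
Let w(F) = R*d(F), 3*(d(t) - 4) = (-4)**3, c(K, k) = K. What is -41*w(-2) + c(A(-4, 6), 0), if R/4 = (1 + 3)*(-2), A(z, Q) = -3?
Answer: -68233/3 ≈ -22744.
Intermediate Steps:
R = -32 (R = 4*((1 + 3)*(-2)) = 4*(4*(-2)) = 4*(-8) = -32)
d(t) = -52/3 (d(t) = 4 + (1/3)*(-4)**3 = 4 + (1/3)*(-64) = 4 - 64/3 = -52/3)
w(F) = 1664/3 (w(F) = -32*(-52/3) = 1664/3)
-41*w(-2) + c(A(-4, 6), 0) = -41*1664/3 - 3 = -68224/3 - 3 = -68233/3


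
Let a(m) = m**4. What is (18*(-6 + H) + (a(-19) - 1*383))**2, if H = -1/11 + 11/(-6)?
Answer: 2038467207001/121 ≈ 1.6847e+10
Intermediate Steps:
H = -127/66 (H = -1*1/11 + 11*(-1/6) = -1/11 - 11/6 = -127/66 ≈ -1.9242)
(18*(-6 + H) + (a(-19) - 1*383))**2 = (18*(-6 - 127/66) + ((-19)**4 - 1*383))**2 = (18*(-523/66) + (130321 - 383))**2 = (-1569/11 + 129938)**2 = (1427749/11)**2 = 2038467207001/121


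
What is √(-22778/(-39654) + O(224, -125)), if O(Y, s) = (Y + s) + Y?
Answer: √14133368530/6609 ≈ 17.988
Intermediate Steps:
O(Y, s) = s + 2*Y
√(-22778/(-39654) + O(224, -125)) = √(-22778/(-39654) + (-125 + 2*224)) = √(-22778*(-1/39654) + (-125 + 448)) = √(11389/19827 + 323) = √(6415510/19827) = √14133368530/6609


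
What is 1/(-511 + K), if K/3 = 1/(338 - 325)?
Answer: -13/6640 ≈ -0.0019578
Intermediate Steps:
K = 3/13 (K = 3/(338 - 325) = 3/13 ≈ 0.23077)
1/(-511 + K) = 1/(-511 + 3/13) = 1/(-6640/13) = -13/6640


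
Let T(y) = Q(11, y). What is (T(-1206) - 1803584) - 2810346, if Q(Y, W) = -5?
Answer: -4613935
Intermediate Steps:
T(y) = -5
(T(-1206) - 1803584) - 2810346 = (-5 - 1803584) - 2810346 = -1803589 - 2810346 = -4613935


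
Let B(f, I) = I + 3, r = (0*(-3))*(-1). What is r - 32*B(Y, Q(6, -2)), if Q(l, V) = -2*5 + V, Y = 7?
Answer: 288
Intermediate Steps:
r = 0 (r = 0*(-1) = 0)
Q(l, V) = -10 + V
B(f, I) = 3 + I
r - 32*B(Y, Q(6, -2)) = 0 - 32*(3 + (-10 - 2)) = 0 - 32*(3 - 12) = 0 - 32*(-9) = 0 + 288 = 288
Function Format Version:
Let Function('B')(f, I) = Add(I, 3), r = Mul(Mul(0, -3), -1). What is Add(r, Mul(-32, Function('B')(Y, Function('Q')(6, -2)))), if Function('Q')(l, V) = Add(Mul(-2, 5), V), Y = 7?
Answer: 288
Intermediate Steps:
r = 0 (r = Mul(0, -1) = 0)
Function('Q')(l, V) = Add(-10, V)
Function('B')(f, I) = Add(3, I)
Add(r, Mul(-32, Function('B')(Y, Function('Q')(6, -2)))) = Add(0, Mul(-32, Add(3, Add(-10, -2)))) = Add(0, Mul(-32, Add(3, -12))) = Add(0, Mul(-32, -9)) = Add(0, 288) = 288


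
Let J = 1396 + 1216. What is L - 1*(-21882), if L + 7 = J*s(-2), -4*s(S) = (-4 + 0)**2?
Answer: 11427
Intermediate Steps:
s(S) = -4 (s(S) = -(-4 + 0)**2/4 = -1/4*(-4)**2 = -1/4*16 = -4)
J = 2612
L = -10455 (L = -7 + 2612*(-4) = -7 - 10448 = -10455)
L - 1*(-21882) = -10455 - 1*(-21882) = -10455 + 21882 = 11427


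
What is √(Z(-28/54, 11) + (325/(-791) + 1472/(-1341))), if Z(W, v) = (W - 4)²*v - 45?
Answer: 2*√450821520503039/3182193 ≈ 13.345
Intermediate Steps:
Z(W, v) = -45 + v*(-4 + W)² (Z(W, v) = (-4 + W)²*v - 45 = v*(-4 + W)² - 45 = -45 + v*(-4 + W)²)
√(Z(-28/54, 11) + (325/(-791) + 1472/(-1341))) = √((-45 + 11*(-4 - 28/54)²) + (325/(-791) + 1472/(-1341))) = √((-45 + 11*(-4 - 28*1/54)²) + (325*(-1/791) + 1472*(-1/1341))) = √((-45 + 11*(-4 - 14/27)²) + (-325/791 - 1472/1341)) = √((-45 + 11*(-122/27)²) - 1600177/1060731) = √((-45 + 11*(14884/729)) - 1600177/1060731) = √((-45 + 163724/729) - 1600177/1060731) = √(130919/729 - 1600177/1060731) = √(15300368084/85919211) = 2*√450821520503039/3182193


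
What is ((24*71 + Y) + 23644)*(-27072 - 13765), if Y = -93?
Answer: -1031338435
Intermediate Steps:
((24*71 + Y) + 23644)*(-27072 - 13765) = ((24*71 - 93) + 23644)*(-27072 - 13765) = ((1704 - 93) + 23644)*(-40837) = (1611 + 23644)*(-40837) = 25255*(-40837) = -1031338435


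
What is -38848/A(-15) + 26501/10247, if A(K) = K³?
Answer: 487516331/34583625 ≈ 14.097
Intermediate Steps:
-38848/A(-15) + 26501/10247 = -38848/((-15)³) + 26501/10247 = -38848/(-3375) + 26501*(1/10247) = -38848*(-1/3375) + 26501/10247 = 38848/3375 + 26501/10247 = 487516331/34583625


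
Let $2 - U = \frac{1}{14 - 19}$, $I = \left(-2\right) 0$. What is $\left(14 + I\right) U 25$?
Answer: $770$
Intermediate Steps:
$I = 0$
$U = \frac{11}{5}$ ($U = 2 - \frac{1}{14 - 19} = 2 - \frac{1}{-5} = 2 - - \frac{1}{5} = 2 + \frac{1}{5} = \frac{11}{5} \approx 2.2$)
$\left(14 + I\right) U 25 = \left(14 + 0\right) \frac{11}{5} \cdot 25 = 14 \cdot \frac{11}{5} \cdot 25 = \frac{154}{5} \cdot 25 = 770$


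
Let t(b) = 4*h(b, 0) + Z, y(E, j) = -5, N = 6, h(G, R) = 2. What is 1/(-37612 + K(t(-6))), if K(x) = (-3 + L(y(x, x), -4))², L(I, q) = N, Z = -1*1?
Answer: -1/37603 ≈ -2.6594e-5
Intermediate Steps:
Z = -1
t(b) = 7 (t(b) = 4*2 - 1 = 8 - 1 = 7)
L(I, q) = 6
K(x) = 9 (K(x) = (-3 + 6)² = 3² = 9)
1/(-37612 + K(t(-6))) = 1/(-37612 + 9) = 1/(-37603) = -1/37603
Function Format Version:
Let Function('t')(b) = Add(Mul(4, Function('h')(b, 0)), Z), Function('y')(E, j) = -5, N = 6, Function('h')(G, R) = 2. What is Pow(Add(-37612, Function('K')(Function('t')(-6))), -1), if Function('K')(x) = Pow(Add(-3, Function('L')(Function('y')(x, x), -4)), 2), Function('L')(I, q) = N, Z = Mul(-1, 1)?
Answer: Rational(-1, 37603) ≈ -2.6594e-5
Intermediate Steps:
Z = -1
Function('t')(b) = 7 (Function('t')(b) = Add(Mul(4, 2), -1) = Add(8, -1) = 7)
Function('L')(I, q) = 6
Function('K')(x) = 9 (Function('K')(x) = Pow(Add(-3, 6), 2) = Pow(3, 2) = 9)
Pow(Add(-37612, Function('K')(Function('t')(-6))), -1) = Pow(Add(-37612, 9), -1) = Pow(-37603, -1) = Rational(-1, 37603)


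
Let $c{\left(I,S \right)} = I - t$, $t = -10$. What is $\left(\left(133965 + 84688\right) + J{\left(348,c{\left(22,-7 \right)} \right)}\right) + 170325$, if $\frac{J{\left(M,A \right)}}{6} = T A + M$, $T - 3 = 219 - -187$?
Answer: $469594$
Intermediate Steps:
$T = 409$ ($T = 3 + \left(219 - -187\right) = 3 + \left(219 + 187\right) = 3 + 406 = 409$)
$c{\left(I,S \right)} = 10 + I$ ($c{\left(I,S \right)} = I - -10 = I + 10 = 10 + I$)
$J{\left(M,A \right)} = 6 M + 2454 A$ ($J{\left(M,A \right)} = 6 \left(409 A + M\right) = 6 \left(M + 409 A\right) = 6 M + 2454 A$)
$\left(\left(133965 + 84688\right) + J{\left(348,c{\left(22,-7 \right)} \right)}\right) + 170325 = \left(\left(133965 + 84688\right) + \left(6 \cdot 348 + 2454 \left(10 + 22\right)\right)\right) + 170325 = \left(218653 + \left(2088 + 2454 \cdot 32\right)\right) + 170325 = \left(218653 + \left(2088 + 78528\right)\right) + 170325 = \left(218653 + 80616\right) + 170325 = 299269 + 170325 = 469594$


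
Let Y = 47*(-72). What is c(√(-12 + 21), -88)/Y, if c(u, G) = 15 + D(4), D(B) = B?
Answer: -19/3384 ≈ -0.0056147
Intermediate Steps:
Y = -3384
c(u, G) = 19 (c(u, G) = 15 + 4 = 19)
c(√(-12 + 21), -88)/Y = 19/(-3384) = 19*(-1/3384) = -19/3384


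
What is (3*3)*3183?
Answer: 28647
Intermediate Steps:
(3*3)*3183 = 9*3183 = 28647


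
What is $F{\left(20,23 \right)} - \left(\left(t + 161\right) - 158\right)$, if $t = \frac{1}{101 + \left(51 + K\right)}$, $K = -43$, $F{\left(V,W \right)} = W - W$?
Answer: $- \frac{328}{109} \approx -3.0092$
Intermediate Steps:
$F{\left(V,W \right)} = 0$
$t = \frac{1}{109}$ ($t = \frac{1}{101 + \left(51 - 43\right)} = \frac{1}{101 + 8} = \frac{1}{109} \approx 0.0091743$)
$F{\left(20,23 \right)} - \left(\left(t + 161\right) - 158\right) = 0 - \left(\left(\frac{1}{109} + 161\right) - 158\right) = 0 - \left(\frac{17550}{109} - 158\right) = 0 - \frac{328}{109} = - \frac{328}{109}$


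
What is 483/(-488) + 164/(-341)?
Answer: -244735/166408 ≈ -1.4707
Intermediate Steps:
483/(-488) + 164/(-341) = 483*(-1/488) + 164*(-1/341) = -483/488 - 164/341 = -244735/166408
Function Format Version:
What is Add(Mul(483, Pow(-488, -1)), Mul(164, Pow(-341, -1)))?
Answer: Rational(-244735, 166408) ≈ -1.4707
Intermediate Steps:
Add(Mul(483, Pow(-488, -1)), Mul(164, Pow(-341, -1))) = Add(Mul(483, Rational(-1, 488)), Mul(164, Rational(-1, 341))) = Add(Rational(-483, 488), Rational(-164, 341)) = Rational(-244735, 166408)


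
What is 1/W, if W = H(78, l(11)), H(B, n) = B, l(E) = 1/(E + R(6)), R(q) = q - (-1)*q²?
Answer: 1/78 ≈ 0.012821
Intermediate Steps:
R(q) = q + q²
l(E) = 1/(42 + E) (l(E) = 1/(E + 6*(1 + 6)) = 1/(E + 6*7) = 1/(E + 42) = 1/(42 + E))
W = 78
1/W = 1/78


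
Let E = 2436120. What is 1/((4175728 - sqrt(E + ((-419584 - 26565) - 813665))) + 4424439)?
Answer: 8600167/73962871251583 + sqrt(1176306)/73962871251583 ≈ 1.1629e-7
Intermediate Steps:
1/((4175728 - sqrt(E + ((-419584 - 26565) - 813665))) + 4424439) = 1/((4175728 - sqrt(2436120 + ((-419584 - 26565) - 813665))) + 4424439) = 1/((4175728 - sqrt(2436120 + (-446149 - 813665))) + 4424439) = 1/((4175728 - sqrt(2436120 - 1259814)) + 4424439) = 1/((4175728 - sqrt(1176306)) + 4424439) = 1/(8600167 - sqrt(1176306))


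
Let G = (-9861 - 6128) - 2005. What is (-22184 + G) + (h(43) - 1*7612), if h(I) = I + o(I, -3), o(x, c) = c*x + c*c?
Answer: -47867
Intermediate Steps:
o(x, c) = c² + c*x (o(x, c) = c*x + c² = c² + c*x)
h(I) = 9 - 2*I (h(I) = I - 3*(-3 + I) = I + (9 - 3*I) = 9 - 2*I)
G = -17994 (G = -15989 - 2005 = -17994)
(-22184 + G) + (h(43) - 1*7612) = (-22184 - 17994) + ((9 - 2*43) - 1*7612) = -40178 + ((9 - 86) - 7612) = -40178 + (-77 - 7612) = -40178 - 7689 = -47867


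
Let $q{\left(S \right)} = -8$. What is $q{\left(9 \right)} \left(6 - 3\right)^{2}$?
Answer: $-72$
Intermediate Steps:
$q{\left(9 \right)} \left(6 - 3\right)^{2} = - 8 \left(6 - 3\right)^{2} = - 8 \cdot 3^{2} = \left(-8\right) 9 = -72$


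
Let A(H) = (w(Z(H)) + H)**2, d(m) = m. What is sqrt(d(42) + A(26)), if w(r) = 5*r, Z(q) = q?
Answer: sqrt(24378) ≈ 156.13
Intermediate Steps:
A(H) = 36*H**2 (A(H) = (5*H + H)**2 = (6*H)**2 = 36*H**2)
sqrt(d(42) + A(26)) = sqrt(42 + 36*26**2) = sqrt(42 + 36*676) = sqrt(42 + 24336) = sqrt(24378)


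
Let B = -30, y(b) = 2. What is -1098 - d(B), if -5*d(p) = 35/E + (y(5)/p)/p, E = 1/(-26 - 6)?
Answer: -2974499/2250 ≈ -1322.0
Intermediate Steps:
E = -1/32 (E = 1/(-32) = -1/32 ≈ -0.031250)
d(p) = 224 - 2/(5*p**2) (d(p) = -(35/(-1/32) + (2/p)/p)/5 = -(35*(-32) + 2/p**2)/5 = -(-1120 + 2/p**2)/5 = 224 - 2/(5*p**2))
-1098 - d(B) = -1098 - (224 - 2/5/(-30)**2) = -1098 - (224 - 2/5*1/900) = -1098 - (224 - 1/2250) = -1098 - 1*503999/2250 = -1098 - 503999/2250 = -2974499/2250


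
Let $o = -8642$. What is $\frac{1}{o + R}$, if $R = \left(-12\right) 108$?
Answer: $- \frac{1}{9938} \approx -0.00010062$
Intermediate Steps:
$R = -1296$
$\frac{1}{o + R} = \frac{1}{-8642 - 1296} = \frac{1}{-9938} = - \frac{1}{9938}$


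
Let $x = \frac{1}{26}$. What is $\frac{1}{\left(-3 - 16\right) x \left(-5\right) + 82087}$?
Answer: $\frac{26}{2134357} \approx 1.2182 \cdot 10^{-5}$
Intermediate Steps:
$x = \frac{1}{26} \approx 0.038462$
$\frac{1}{\left(-3 - 16\right) x \left(-5\right) + 82087} = \frac{1}{\left(-3 - 16\right) \frac{1}{26} \left(-5\right) + 82087} = \frac{1}{\left(-19\right) \frac{1}{26} \left(-5\right) + 82087} = \frac{1}{\left(- \frac{19}{26}\right) \left(-5\right) + 82087} = \frac{1}{\frac{95}{26} + 82087} = \frac{1}{\frac{2134357}{26}} = \frac{26}{2134357}$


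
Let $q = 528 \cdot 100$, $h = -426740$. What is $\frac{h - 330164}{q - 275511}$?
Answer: $\frac{756904}{222711} \approx 3.3986$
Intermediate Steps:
$q = 52800$
$\frac{h - 330164}{q - 275511} = \frac{-426740 - 330164}{52800 - 275511} = - \frac{756904}{-222711} = \left(-756904\right) \left(- \frac{1}{222711}\right) = \frac{756904}{222711}$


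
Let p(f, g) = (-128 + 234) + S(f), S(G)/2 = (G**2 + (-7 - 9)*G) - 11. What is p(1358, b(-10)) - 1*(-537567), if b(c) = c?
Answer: 4182523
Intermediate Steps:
S(G) = -22 - 32*G + 2*G**2 (S(G) = 2*((G**2 + (-7 - 9)*G) - 11) = 2*((G**2 - 16*G) - 11) = 2*(-11 + G**2 - 16*G) = -22 - 32*G + 2*G**2)
p(f, g) = 84 - 32*f + 2*f**2 (p(f, g) = (-128 + 234) + (-22 - 32*f + 2*f**2) = 106 + (-22 - 32*f + 2*f**2) = 84 - 32*f + 2*f**2)
p(1358, b(-10)) - 1*(-537567) = (84 - 32*1358 + 2*1358**2) - 1*(-537567) = (84 - 43456 + 2*1844164) + 537567 = (84 - 43456 + 3688328) + 537567 = 3644956 + 537567 = 4182523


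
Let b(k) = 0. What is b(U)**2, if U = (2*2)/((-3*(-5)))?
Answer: 0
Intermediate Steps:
U = 4/15 ≈ 0.26667
b(U)**2 = 0**2 = 0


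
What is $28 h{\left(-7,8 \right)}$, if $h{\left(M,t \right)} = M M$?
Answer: $1372$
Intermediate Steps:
$h{\left(M,t \right)} = M^{2}$
$28 h{\left(-7,8 \right)} = 28 \left(-7\right)^{2} = 28 \cdot 49 = 1372$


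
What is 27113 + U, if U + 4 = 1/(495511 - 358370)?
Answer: 3717755370/137141 ≈ 27109.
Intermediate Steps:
U = -548563/137141 (U = -4 + 1/(495511 - 358370) = -4 + 1/137141 = -548563/137141 ≈ -4.0000)
27113 + U = 27113 - 548563/137141 = 3717755370/137141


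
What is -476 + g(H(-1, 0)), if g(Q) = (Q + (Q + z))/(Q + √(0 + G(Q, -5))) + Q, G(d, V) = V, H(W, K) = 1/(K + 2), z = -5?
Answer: (-1902*√5 + 967*I)/(2*(-I + 2*√5)) ≈ -475.88 + 1.7037*I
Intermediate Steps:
H(W, K) = 1/(2 + K)
g(Q) = Q + (-5 + 2*Q)/(Q + I*√5) (g(Q) = (Q + (Q - 5))/(Q + √(0 - 5)) + Q = (Q + (-5 + Q))/(Q + √(-5)) + Q = (-5 + 2*Q)/(Q + I*√5) + Q = Q + (-5 + 2*Q)/(Q + I*√5))
-476 + g(H(-1, 0)) = -476 + (-5 + (1/(2 + 0))² + 2/(2 + 0) + I*√5/(2 + 0))/(1/(2 + 0) + I*√5) = -476 + (-5 + (1/2)² + 2/2 + I*√5/2)/(1/2 + I*√5) = -476 + (-5 + (½)² + 2*(½) + I*(½)*√5)/(½ + I*√5) = -476 + (-5 + ¼ + 1 + I*√5/2)/(½ + I*√5) = -476 + (-15/4 + I*√5/2)/(½ + I*√5)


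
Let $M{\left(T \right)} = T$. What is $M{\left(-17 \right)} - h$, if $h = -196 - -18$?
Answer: $161$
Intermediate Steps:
$h = -178$ ($h = -196 + 18 = -178$)
$M{\left(-17 \right)} - h = -17 - -178 = -17 + 178 = 161$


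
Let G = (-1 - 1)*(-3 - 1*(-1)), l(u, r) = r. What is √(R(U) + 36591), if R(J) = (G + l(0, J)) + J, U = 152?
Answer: √36899 ≈ 192.09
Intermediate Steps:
G = 4 (G = -2*(-3 + 1) = -2*(-2) = 4)
R(J) = 4 + 2*J (R(J) = (4 + J) + J = 4 + 2*J)
√(R(U) + 36591) = √((4 + 2*152) + 36591) = √((4 + 304) + 36591) = √(308 + 36591) = √36899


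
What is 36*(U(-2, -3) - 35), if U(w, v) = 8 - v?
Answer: -864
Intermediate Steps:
36*(U(-2, -3) - 35) = 36*((8 - 1*(-3)) - 35) = 36*((8 + 3) - 35) = 36*(11 - 35) = 36*(-24) = -864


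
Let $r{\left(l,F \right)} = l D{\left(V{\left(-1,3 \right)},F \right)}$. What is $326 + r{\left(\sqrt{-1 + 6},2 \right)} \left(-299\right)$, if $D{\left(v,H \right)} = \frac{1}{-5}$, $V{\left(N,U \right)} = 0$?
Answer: $326 + \frac{299 \sqrt{5}}{5} \approx 459.72$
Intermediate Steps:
$D{\left(v,H \right)} = - \frac{1}{5}$
$r{\left(l,F \right)} = - \frac{l}{5}$ ($r{\left(l,F \right)} = l \left(- \frac{1}{5}\right) = - \frac{l}{5}$)
$326 + r{\left(\sqrt{-1 + 6},2 \right)} \left(-299\right) = 326 + - \frac{\sqrt{-1 + 6}}{5} \left(-299\right) = 326 + - \frac{\sqrt{5}}{5} \left(-299\right) = 326 + \frac{299 \sqrt{5}}{5}$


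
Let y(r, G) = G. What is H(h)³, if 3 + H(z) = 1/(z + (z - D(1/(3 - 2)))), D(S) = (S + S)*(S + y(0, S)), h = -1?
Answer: -6859/216 ≈ -31.755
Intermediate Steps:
D(S) = 4*S² (D(S) = (S + S)*(S + S) = (2*S)*(2*S) = 4*S²)
H(z) = -3 + 1/(-4 + 2*z) (H(z) = -3 + 1/(z + (z - 4*(1/(3 - 2))²)) = -3 + 1/(z + (z - 4*(1/1)²)) = -3 + 1/(z + (z - 4*1²)) = -3 + 1/(z + (z - 4)) = -3 + 1/(z + (-4 + z)) = -3 + 1/(-4 + 2*z))
H(h)³ = ((13 - 6*(-1))/(2*(-2 - 1)))³ = ((½)*(13 + 6)/(-3))³ = ((½)*(-⅓)*19)³ = (-19/6)³ = -6859/216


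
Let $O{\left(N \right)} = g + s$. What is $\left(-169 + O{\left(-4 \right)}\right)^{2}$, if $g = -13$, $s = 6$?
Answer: $30976$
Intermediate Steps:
$O{\left(N \right)} = -7$ ($O{\left(N \right)} = -13 + 6 = -7$)
$\left(-169 + O{\left(-4 \right)}\right)^{2} = \left(-169 - 7\right)^{2} = \left(-176\right)^{2} = 30976$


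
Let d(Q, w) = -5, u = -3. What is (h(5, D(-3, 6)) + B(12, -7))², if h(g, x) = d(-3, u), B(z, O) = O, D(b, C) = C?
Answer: 144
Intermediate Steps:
h(g, x) = -5
(h(5, D(-3, 6)) + B(12, -7))² = (-5 - 7)² = (-12)² = 144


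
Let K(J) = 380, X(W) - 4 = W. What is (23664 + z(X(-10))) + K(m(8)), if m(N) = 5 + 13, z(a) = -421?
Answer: 23623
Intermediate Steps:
X(W) = 4 + W
m(N) = 18
(23664 + z(X(-10))) + K(m(8)) = (23664 - 421) + 380 = 23243 + 380 = 23623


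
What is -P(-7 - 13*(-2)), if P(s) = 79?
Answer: -79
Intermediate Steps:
-P(-7 - 13*(-2)) = -1*79 = -79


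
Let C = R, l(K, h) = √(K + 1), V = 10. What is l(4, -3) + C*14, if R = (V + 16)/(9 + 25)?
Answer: 182/17 + √5 ≈ 12.942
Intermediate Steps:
l(K, h) = √(1 + K)
R = 13/17 (R = (10 + 16)/(9 + 25) = 26/34 = 26*(1/34) = 13/17 ≈ 0.76471)
C = 13/17 ≈ 0.76471
l(4, -3) + C*14 = √(1 + 4) + (13/17)*14 = √5 + 182/17 = 182/17 + √5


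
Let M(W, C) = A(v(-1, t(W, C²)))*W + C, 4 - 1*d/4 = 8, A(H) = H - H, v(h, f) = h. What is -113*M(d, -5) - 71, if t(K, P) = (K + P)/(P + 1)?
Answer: 494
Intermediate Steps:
t(K, P) = (K + P)/(1 + P)
A(H) = 0
d = -16 (d = 16 - 4*8 = 16 - 32 = -16)
M(W, C) = C (M(W, C) = 0*W + C = 0 + C = C)
-113*M(d, -5) - 71 = -113*(-5) - 71 = 565 - 71 = 494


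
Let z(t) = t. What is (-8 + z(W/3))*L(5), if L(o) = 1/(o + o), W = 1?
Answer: -23/30 ≈ -0.76667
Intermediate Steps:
L(o) = 1/(2*o)
(-8 + z(W/3))*L(5) = (-8 + 1/3)*((1/2)/5) = (-8 + 1*(1/3))*((1/2)*(1/5)) = (-8 + 1/3)*(1/10) = -23/3*1/10 = -23/30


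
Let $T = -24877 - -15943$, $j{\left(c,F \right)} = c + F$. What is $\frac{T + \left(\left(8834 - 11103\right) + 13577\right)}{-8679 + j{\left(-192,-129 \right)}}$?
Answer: $- \frac{1187}{4500} \approx -0.26378$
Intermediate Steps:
$j{\left(c,F \right)} = F + c$
$T = -8934$ ($T = -24877 + 15943 = -8934$)
$\frac{T + \left(\left(8834 - 11103\right) + 13577\right)}{-8679 + j{\left(-192,-129 \right)}} = \frac{-8934 + \left(\left(8834 - 11103\right) + 13577\right)}{-8679 - 321} = \frac{-8934 + \left(-2269 + 13577\right)}{-8679 - 321} = \frac{-8934 + 11308}{-9000} = 2374 \left(- \frac{1}{9000}\right) = - \frac{1187}{4500}$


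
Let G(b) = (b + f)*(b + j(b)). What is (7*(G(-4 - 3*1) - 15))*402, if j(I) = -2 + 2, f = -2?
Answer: 135072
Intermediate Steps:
j(I) = 0
G(b) = b*(-2 + b) (G(b) = (b - 2)*(b + 0) = (-2 + b)*b = b*(-2 + b))
(7*(G(-4 - 3*1) - 15))*402 = (7*((-4 - 3*1)*(-2 + (-4 - 3*1)) - 15))*402 = (7*((-4 - 3)*(-2 + (-4 - 3)) - 15))*402 = (7*(-7*(-2 - 7) - 15))*402 = (7*(-7*(-9) - 15))*402 = (7*(63 - 15))*402 = (7*48)*402 = 336*402 = 135072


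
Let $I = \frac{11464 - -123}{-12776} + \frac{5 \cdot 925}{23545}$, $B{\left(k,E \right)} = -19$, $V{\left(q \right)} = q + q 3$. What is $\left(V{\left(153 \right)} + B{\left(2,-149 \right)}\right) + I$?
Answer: $\frac{35633429729}{60162184} \approx 592.29$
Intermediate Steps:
$V{\left(q \right)} = 4 q$ ($V{\left(q \right)} = q + 3 q = 4 q$)
$I = - \frac{42745383}{60162184}$ ($I = \left(11464 + 123\right) \left(- \frac{1}{12776}\right) + 4625 \cdot \frac{1}{23545} = 11587 \left(- \frac{1}{12776}\right) + \frac{925}{4709} = - \frac{11587}{12776} + \frac{925}{4709} = - \frac{42745383}{60162184} \approx -0.7105$)
$\left(V{\left(153 \right)} + B{\left(2,-149 \right)}\right) + I = \left(4 \cdot 153 - 19\right) - \frac{42745383}{60162184} = \left(612 - 19\right) - \frac{42745383}{60162184} = 593 - \frac{42745383}{60162184} = \frac{35633429729}{60162184}$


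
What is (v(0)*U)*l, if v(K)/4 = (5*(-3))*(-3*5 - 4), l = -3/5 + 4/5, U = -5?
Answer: -1140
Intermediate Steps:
l = 1/5 (l = -3*1/5 + 4*(1/5) = -3/5 + 4/5 = 1/5 ≈ 0.20000)
v(K) = 1140 (v(K) = 4*((5*(-3))*(-3*5 - 4)) = 4*(-15*(-15 - 4)) = 4*(-15*(-19)) = 4*285 = 1140)
(v(0)*U)*l = (1140*(-5))*(1/5) = -5700*1/5 = -1140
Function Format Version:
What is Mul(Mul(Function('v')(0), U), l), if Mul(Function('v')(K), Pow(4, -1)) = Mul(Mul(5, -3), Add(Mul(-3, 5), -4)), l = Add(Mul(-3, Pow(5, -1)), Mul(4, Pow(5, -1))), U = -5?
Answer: -1140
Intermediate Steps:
l = Rational(1, 5) (l = Add(Mul(-3, Rational(1, 5)), Mul(4, Rational(1, 5))) = Add(Rational(-3, 5), Rational(4, 5)) = Rational(1, 5) ≈ 0.20000)
Function('v')(K) = 1140 (Function('v')(K) = Mul(4, Mul(Mul(5, -3), Add(Mul(-3, 5), -4))) = Mul(4, Mul(-15, Add(-15, -4))) = Mul(4, Mul(-15, -19)) = Mul(4, 285) = 1140)
Mul(Mul(Function('v')(0), U), l) = Mul(Mul(1140, -5), Rational(1, 5)) = Mul(-5700, Rational(1, 5)) = -1140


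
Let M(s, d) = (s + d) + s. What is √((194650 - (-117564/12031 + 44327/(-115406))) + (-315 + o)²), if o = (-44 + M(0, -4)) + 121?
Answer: 5*√54090145805014809066/73076294 ≈ 503.21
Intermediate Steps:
M(s, d) = d + 2*s (M(s, d) = (d + s) + s = d + 2*s)
o = 73 (o = (-44 + (-4 + 2*0)) + 121 = (-44 + (-4 + 0)) + 121 = (-44 - 4) + 121 = -48 + 121 = 73)
√((194650 - (-117564/12031 + 44327/(-115406))) + (-315 + o)²) = √((194650 - (-117564/12031 + 44327/(-115406))) + (-315 + 73)²) = √((194650 - (-117564*1/12031 + 44327*(-1/115406))) + (-242)²) = √((194650 - (-117564/12031 - 2333/6074)) + 58564) = √((194650 - 1*(-742152059/73076294)) + 58564) = √((194650 + 742152059/73076294) + 58564) = √(14225042779159/73076294 + 58564) = √(18504682860975/73076294) = 5*√54090145805014809066/73076294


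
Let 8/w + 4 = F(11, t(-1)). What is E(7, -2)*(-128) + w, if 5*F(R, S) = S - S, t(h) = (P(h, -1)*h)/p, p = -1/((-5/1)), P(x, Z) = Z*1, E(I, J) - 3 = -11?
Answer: 1022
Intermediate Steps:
E(I, J) = -8 (E(I, J) = 3 - 11 = -8)
P(x, Z) = Z
p = 1/5 (p = -1/((-5*1)) = -1/(-5) = -1*(-1/5) = 1/5 ≈ 0.20000)
t(h) = -5*h (t(h) = (-h)/(1/5) = -h*5 = -5*h)
F(R, S) = 0 (F(R, S) = (S - S)/5 = (1/5)*0 = 0)
w = -2 (w = 8/(-4 + 0) = 8/(-4) = 8*(-1/4) = -2)
E(7, -2)*(-128) + w = -8*(-128) - 2 = 1024 - 2 = 1022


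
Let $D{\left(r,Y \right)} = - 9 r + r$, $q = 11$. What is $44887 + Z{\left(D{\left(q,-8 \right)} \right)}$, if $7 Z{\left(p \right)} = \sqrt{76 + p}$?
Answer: $44887 + \frac{2 i \sqrt{3}}{7} \approx 44887.0 + 0.49487 i$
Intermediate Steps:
$D{\left(r,Y \right)} = - 8 r$
$Z{\left(p \right)} = \frac{\sqrt{76 + p}}{7}$
$44887 + Z{\left(D{\left(q,-8 \right)} \right)} = 44887 + \frac{\sqrt{76 - 88}}{7} = 44887 + \frac{\sqrt{-12}}{7} = 44887 + \frac{2 i \sqrt{3}}{7}$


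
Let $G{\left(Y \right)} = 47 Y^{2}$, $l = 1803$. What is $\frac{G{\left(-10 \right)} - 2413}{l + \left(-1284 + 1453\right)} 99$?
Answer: $\frac{226413}{1972} \approx 114.81$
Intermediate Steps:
$\frac{G{\left(-10 \right)} - 2413}{l + \left(-1284 + 1453\right)} 99 = \frac{47 \left(-10\right)^{2} - 2413}{1803 + \left(-1284 + 1453\right)} 99 = \frac{47 \cdot 100 - 2413}{1803 + 169} \cdot 99 = \frac{4700 - 2413}{1972} \cdot 99 = 2287 \cdot \frac{1}{1972} \cdot 99 = \frac{2287}{1972} \cdot 99 = \frac{226413}{1972}$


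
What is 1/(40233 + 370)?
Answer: 1/40603 ≈ 2.4629e-5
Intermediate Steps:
1/(40233 + 370) = 1/40603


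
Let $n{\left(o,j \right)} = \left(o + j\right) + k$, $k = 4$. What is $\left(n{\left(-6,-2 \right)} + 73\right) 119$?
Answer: $8211$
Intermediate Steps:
$n{\left(o,j \right)} = 4 + j + o$ ($n{\left(o,j \right)} = \left(o + j\right) + 4 = \left(j + o\right) + 4 = 4 + j + o$)
$\left(n{\left(-6,-2 \right)} + 73\right) 119 = \left(\left(4 - 2 - 6\right) + 73\right) 119 = \left(-4 + 73\right) 119 = 69 \cdot 119 = 8211$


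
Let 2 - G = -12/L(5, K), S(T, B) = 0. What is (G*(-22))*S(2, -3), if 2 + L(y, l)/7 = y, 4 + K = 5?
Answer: 0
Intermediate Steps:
K = 1 (K = -4 + 5 = 1)
L(y, l) = -14 + 7*y
G = 18/7 (G = 2 - (-12)/(-14 + 7*5) = 2 - (-12)/(-14 + 35) = 2 - (-12)/21 = 2 - 1*(-4/7) = 2 + 4/7 = 18/7 ≈ 2.5714)
(G*(-22))*S(2, -3) = ((18/7)*(-22))*0 = -396/7*0 = 0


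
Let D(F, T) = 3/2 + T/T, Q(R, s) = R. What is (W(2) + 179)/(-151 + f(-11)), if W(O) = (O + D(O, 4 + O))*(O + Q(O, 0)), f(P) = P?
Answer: -197/162 ≈ -1.2160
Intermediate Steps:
D(F, T) = 5/2 (D(F, T) = 3*(½) + 1 = 3/2 + 1 = 5/2)
W(O) = 2*O*(5/2 + O) (W(O) = (O + 5/2)*(O + O) = (5/2 + O)*(2*O) = 2*O*(5/2 + O))
(W(2) + 179)/(-151 + f(-11)) = (2*(5 + 2*2) + 179)/(-151 - 11) = (2*(5 + 4) + 179)/(-162) = (2*9 + 179)*(-1/162) = (18 + 179)*(-1/162) = 197*(-1/162) = -197/162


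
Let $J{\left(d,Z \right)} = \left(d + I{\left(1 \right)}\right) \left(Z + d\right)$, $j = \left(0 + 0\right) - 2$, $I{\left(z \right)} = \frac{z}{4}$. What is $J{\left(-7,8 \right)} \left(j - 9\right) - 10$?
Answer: $\frac{257}{4} \approx 64.25$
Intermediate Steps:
$I{\left(z \right)} = \frac{z}{4}$ ($I{\left(z \right)} = z \frac{1}{4} = \frac{z}{4}$)
$j = -2$ ($j = 0 - 2 = -2$)
$J{\left(d,Z \right)} = \left(\frac{1}{4} + d\right) \left(Z + d\right)$ ($J{\left(d,Z \right)} = \left(d + \frac{1}{4} \cdot 1\right) \left(Z + d\right) = \left(d + \frac{1}{4}\right) \left(Z + d\right) = \left(\frac{1}{4} + d\right) \left(Z + d\right)$)
$J{\left(-7,8 \right)} \left(j - 9\right) - 10 = \left(\left(-7\right)^{2} + \frac{1}{4} \cdot 8 + \frac{1}{4} \left(-7\right) + 8 \left(-7\right)\right) \left(-2 - 9\right) - 10 = \left(49 + 2 - \frac{7}{4} - 56\right) \left(-11\right) - 10 = \left(- \frac{27}{4}\right) \left(-11\right) - 10 = \frac{297}{4} - 10 = \frac{257}{4}$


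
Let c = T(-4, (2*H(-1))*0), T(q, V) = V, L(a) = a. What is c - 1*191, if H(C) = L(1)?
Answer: -191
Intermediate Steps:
H(C) = 1
c = 0 (c = (2*1)*0 = 2*0 = 0)
c - 1*191 = 0 - 1*191 = 0 - 191 = -191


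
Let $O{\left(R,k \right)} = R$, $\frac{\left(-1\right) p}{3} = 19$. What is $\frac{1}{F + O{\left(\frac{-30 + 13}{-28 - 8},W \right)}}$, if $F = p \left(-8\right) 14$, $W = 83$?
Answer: $\frac{36}{229841} \approx 0.00015663$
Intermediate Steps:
$p = -57$ ($p = \left(-3\right) 19 = -57$)
$F = 6384$ ($F = \left(-57\right) \left(-8\right) 14 = 456 \cdot 14 = 6384$)
$\frac{1}{F + O{\left(\frac{-30 + 13}{-28 - 8},W \right)}} = \frac{1}{6384 + \frac{-30 + 13}{-28 - 8}} = \frac{1}{6384 - \frac{17}{-36}} = \frac{1}{6384 - - \frac{17}{36}} = \frac{1}{6384 + \frac{17}{36}} = \frac{1}{\frac{229841}{36}} = \frac{36}{229841}$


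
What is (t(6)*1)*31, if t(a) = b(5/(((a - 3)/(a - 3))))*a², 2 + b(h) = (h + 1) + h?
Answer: 10044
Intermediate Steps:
b(h) = -1 + 2*h (b(h) = -2 + ((h + 1) + h) = -2 + ((1 + h) + h) = -2 + (1 + 2*h) = -1 + 2*h)
t(a) = 9*a² (t(a) = (-1 + 2*(5/(((a - 3)/(a - 3)))))*a² = (-1 + 2*(5/(((-3 + a)/(-3 + a)))))*a² = (-1 + 2*(5/1))*a² = (-1 + 2*(5*1))*a² = (-1 + 2*5)*a² = (-1 + 10)*a² = 9*a²)
(t(6)*1)*31 = ((9*6²)*1)*31 = ((9*36)*1)*31 = (324*1)*31 = 324*31 = 10044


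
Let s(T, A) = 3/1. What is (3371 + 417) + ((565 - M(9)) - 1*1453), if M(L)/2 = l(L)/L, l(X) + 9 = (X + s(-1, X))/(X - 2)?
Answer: 60934/21 ≈ 2901.6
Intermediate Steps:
s(T, A) = 3 (s(T, A) = 3*1 = 3)
l(X) = -9 + (3 + X)/(-2 + X) (l(X) = -9 + (X + 3)/(X - 2) = -9 + (3 + X)/(-2 + X))
M(L) = 2*(21 - 8*L)/(L*(-2 + L)) (M(L) = 2*(((21 - 8*L)/(-2 + L))/L) = 2*((21 - 8*L)/(L*(-2 + L))) = 2*(21 - 8*L)/(L*(-2 + L)))
(3371 + 417) + ((565 - M(9)) - 1*1453) = (3371 + 417) + ((565 - 2*(21 - 8*9)/(9*(-2 + 9))) - 1*1453) = 3788 + ((565 - 2*(21 - 72)/(9*7)) - 1453) = 3788 + ((565 - 2*(-51)/(9*7)) - 1453) = 3788 + ((565 - 1*(-34/21)) - 1453) = 3788 + ((565 + 34/21) - 1453) = 3788 + (11899/21 - 1453) = 3788 - 18614/21 = 60934/21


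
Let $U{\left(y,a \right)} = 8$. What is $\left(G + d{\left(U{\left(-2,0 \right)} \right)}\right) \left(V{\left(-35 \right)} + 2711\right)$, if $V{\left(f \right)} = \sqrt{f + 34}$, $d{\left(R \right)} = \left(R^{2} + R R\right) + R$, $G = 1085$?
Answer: $3310131 + 1221 i \approx 3.3101 \cdot 10^{6} + 1221.0 i$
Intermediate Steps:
$d{\left(R \right)} = R + 2 R^{2}$ ($d{\left(R \right)} = \left(R^{2} + R^{2}\right) + R = 2 R^{2} + R = R + 2 R^{2}$)
$V{\left(f \right)} = \sqrt{34 + f}$
$\left(G + d{\left(U{\left(-2,0 \right)} \right)}\right) \left(V{\left(-35 \right)} + 2711\right) = \left(1085 + 8 \left(1 + 2 \cdot 8\right)\right) \left(\sqrt{34 - 35} + 2711\right) = \left(1085 + 8 \left(1 + 16\right)\right) \left(\sqrt{-1} + 2711\right) = \left(1085 + 8 \cdot 17\right) \left(i + 2711\right) = \left(1085 + 136\right) \left(2711 + i\right) = 1221 \left(2711 + i\right) = 3310131 + 1221 i$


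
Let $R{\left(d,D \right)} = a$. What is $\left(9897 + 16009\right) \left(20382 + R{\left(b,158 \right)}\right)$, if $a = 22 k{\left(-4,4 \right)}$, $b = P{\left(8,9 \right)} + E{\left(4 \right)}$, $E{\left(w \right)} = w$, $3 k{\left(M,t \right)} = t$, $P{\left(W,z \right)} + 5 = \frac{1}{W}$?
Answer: $\frac{1586328004}{3} \approx 5.2878 \cdot 10^{8}$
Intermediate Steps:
$P{\left(W,z \right)} = -5 + \frac{1}{W}$
$k{\left(M,t \right)} = \frac{t}{3}$
$b = - \frac{7}{8}$ ($b = \left(-5 + \frac{1}{8}\right) + 4 = - \frac{39}{8} + 4 = - \frac{7}{8} \approx -0.875$)
$a = \frac{88}{3}$ ($a = 22 \cdot \frac{1}{3} \cdot 4 = 22 \cdot \frac{4}{3} = \frac{88}{3} \approx 29.333$)
$R{\left(d,D \right)} = \frac{88}{3}$
$\left(9897 + 16009\right) \left(20382 + R{\left(b,158 \right)}\right) = \left(9897 + 16009\right) \left(20382 + \frac{88}{3}\right) = 25906 \cdot \frac{61234}{3} = \frac{1586328004}{3}$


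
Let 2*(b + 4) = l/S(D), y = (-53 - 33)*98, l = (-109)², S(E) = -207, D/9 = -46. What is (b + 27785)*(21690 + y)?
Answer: 76186562843/207 ≈ 3.6805e+8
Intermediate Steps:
D = -414 (D = 9*(-46) = -414)
l = 11881
y = -8428 (y = -86*98 = -8428)
b = -13537/414 (b = -4 + (11881/(-207))/2 = -4 + (11881*(-1/207))/2 = -4 + (½)*(-11881/207) = -4 - 11881/414 = -13537/414 ≈ -32.698)
(b + 27785)*(21690 + y) = (-13537/414 + 27785)*(21690 - 8428) = (11489453/414)*13262 = 76186562843/207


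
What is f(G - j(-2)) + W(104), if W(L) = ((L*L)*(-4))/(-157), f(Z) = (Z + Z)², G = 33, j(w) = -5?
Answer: 950096/157 ≈ 6051.6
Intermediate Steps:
f(Z) = 4*Z² (f(Z) = (2*Z)² = 4*Z²)
W(L) = 4*L²/157 (W(L) = (L²*(-4))*(-1/157) = -4*L²*(-1/157) = 4*L²/157)
f(G - j(-2)) + W(104) = 4*(33 - 1*(-5))² + (4/157)*104² = 4*(33 + 5)² + (4/157)*10816 = 4*38² + 43264/157 = 4*1444 + 43264/157 = 5776 + 43264/157 = 950096/157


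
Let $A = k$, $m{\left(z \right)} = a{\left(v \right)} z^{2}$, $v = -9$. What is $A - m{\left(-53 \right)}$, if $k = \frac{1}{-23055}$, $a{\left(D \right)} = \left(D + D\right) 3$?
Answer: $\frac{3497120729}{23055} \approx 1.5169 \cdot 10^{5}$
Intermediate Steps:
$a{\left(D \right)} = 6 D$ ($a{\left(D \right)} = 2 D 3 = 6 D$)
$m{\left(z \right)} = - 54 z^{2}$ ($m{\left(z \right)} = 6 \left(-9\right) z^{2} = - 54 z^{2}$)
$k = - \frac{1}{23055} \approx -4.3375 \cdot 10^{-5}$
$A = - \frac{1}{23055} \approx -4.3375 \cdot 10^{-5}$
$A - m{\left(-53 \right)} = - \frac{1}{23055} - - 54 \left(-53\right)^{2} = - \frac{1}{23055} - \left(-54\right) 2809 = - \frac{1}{23055} - -151686 = - \frac{1}{23055} + 151686 = \frac{3497120729}{23055}$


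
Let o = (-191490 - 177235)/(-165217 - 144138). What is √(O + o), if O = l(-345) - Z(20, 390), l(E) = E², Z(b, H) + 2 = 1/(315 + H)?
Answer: √226465648990694672145/43619055 ≈ 345.00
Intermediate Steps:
Z(b, H) = -2 + 1/(315 + H)
o = 73745/61871 (o = -368725/(-309355) = -368725*(-1/309355) = 73745/61871 ≈ 1.1919)
O = 83914034/705 (O = (-345)² - (-629 - 2*390)/(315 + 390) = 119025 - (-629 - 780)/705 = 119025 - (-1409)/705 = 119025 - 1*(-1409/705) = 119025 + 1409/705 = 83914034/705 ≈ 1.1903e+5)
√(O + o) = √(83914034/705 + 73745/61871) = √(5191897187839/43619055) = √226465648990694672145/43619055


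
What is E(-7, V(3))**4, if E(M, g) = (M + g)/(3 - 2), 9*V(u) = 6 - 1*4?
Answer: 13845841/6561 ≈ 2110.3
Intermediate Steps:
V(u) = 2/9 (V(u) = (6 - 1*4)/9 = (6 - 4)/9 = (1/9)*2 = 2/9)
E(M, g) = M + g (E(M, g) = (M + g)/1 = (M + g)*1 = M + g)
E(-7, V(3))**4 = (-7 + 2/9)**4 = (-61/9)**4 = 13845841/6561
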